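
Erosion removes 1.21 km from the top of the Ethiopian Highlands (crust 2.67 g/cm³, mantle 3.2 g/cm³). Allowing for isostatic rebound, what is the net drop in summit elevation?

0.2 km

Rebound u = e ρ_c/ρ_m = 1.21 km × 2.67/3.2 = 1.01 km.
Net surface drop = e − u = 1.21 km − 1.01 km = e (ρ_m − ρ_c)/ρ_m = 0.2 km.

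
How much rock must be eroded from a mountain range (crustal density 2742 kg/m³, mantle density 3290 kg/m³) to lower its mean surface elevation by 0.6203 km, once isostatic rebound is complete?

Net drop Δ = e − u = e − e ρ_c/ρ_m = e (ρ_m − ρ_c)/ρ_m.
e = Δ ρ_m/(ρ_m − ρ_c) = 0.6203 km × 3290/548 = 3.72 km.

3.72 km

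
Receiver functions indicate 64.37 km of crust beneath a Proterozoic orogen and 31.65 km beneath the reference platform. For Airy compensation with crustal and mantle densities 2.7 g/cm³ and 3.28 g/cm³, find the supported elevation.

5.79 km

Excess crust Δ = 64.37 km − 31.65 km = 32.72 km, split between elevation h and root r with h + r = Δ.
Airy balance ρ_c h = (ρ_m − ρ_c) r gives r = h ρ_c/(ρ_m − ρ_c), so h (1 + ρ_c/(ρ_m − ρ_c)) = Δ, i.e. h = Δ (ρ_m − ρ_c)/ρ_m.
h = 32.72 km × 0.58/3.28 = 5.79 km.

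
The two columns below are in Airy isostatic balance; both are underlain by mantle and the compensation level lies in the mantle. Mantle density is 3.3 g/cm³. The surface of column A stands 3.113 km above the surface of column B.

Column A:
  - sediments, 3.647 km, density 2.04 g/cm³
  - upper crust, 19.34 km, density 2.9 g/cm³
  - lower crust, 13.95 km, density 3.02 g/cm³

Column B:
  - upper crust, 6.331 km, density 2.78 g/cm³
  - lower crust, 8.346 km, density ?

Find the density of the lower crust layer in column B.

Take the compensation level at the base of the deeper column (depth z_c below the surface of column A) and equate Σ ρ_i t_i down to z_c; mantle fills any gap and the z_c terms cancel.
Column A: 3.647×2.04 + 19.34×2.9 + 13.95×3.02 + (z_c − 36.937)×3.3
Column B: 3.113×0 + 6.331×2.78 + 8.346×ρ + (z_c − 3.113 − 14.677)×3.3
The z_c×3.3 term appears on both sides and cancels. Collect the known terms of each column as K = Σ(ρt)_known − 3.3 × (depth of known layers): K_A = 105.65488 − 3.3×36.937 = −16.23722; K_B = 17.60018 − 3.3×(3.113 + 14.677) = −41.10682.
Balance: K_A = K_B + 8.346×ρ, so ρ = (K_A − K_B)/8.346 = 24.8696/8.346 = 2.98 g/cm³.

2.98 g/cm³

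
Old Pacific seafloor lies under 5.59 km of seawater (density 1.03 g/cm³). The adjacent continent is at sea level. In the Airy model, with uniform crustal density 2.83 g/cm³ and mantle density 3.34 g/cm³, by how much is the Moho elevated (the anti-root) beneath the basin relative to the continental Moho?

19.7 km

Equating mass per unit area of the two columns: replacing crust with seawater at the top is compensated by replacing crust with mantle at the base: d (ρ_c − ρ_w) = a (ρ_m − ρ_c).
a = d (ρ_c − ρ_w)/(ρ_m − ρ_c) = 5.59 km × 1.8/0.51 = 19.7 km.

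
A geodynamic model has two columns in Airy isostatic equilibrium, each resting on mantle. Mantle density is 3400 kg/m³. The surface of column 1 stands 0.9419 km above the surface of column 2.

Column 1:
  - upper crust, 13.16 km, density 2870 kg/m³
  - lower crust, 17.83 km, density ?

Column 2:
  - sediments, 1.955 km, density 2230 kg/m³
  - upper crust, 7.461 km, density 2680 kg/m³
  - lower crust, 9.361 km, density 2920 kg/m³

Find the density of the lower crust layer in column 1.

Take the compensation level at the base of the deeper column (depth z_c below the surface of column 1) and equate Σ ρ_i t_i down to z_c; mantle fills any gap and the z_c terms cancel.
Column 1: 13.16×2870 + 17.83×ρ + (z_c − 30.99)×3400
Column 2: 0.9419×0 + 1.955×2230 + 7.461×2680 + 9.361×2920 + (z_c − 0.9419 − 18.777)×3400
The z_c×3400 term appears on both sides and cancels. Collect the known terms of each column as K = Σ(ρt)_known − 3400 × (depth of known layers): K_1 = 37769.2 − 3400×30.99 = −67596.8; K_2 = 51689.25 − 3400×(0.9419 + 18.777) = −15355.01.
Balance: K_1 + 17.83×ρ = K_2, so ρ = (K_2 − K_1)/17.83 = 52241.8/17.83 = 2930 kg/m³.

2930 kg/m³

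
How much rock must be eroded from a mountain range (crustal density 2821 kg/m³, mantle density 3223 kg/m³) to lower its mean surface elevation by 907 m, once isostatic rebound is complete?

Net drop Δ = e − u = e − e ρ_c/ρ_m = e (ρ_m − ρ_c)/ρ_m.
e = Δ ρ_m/(ρ_m − ρ_c) = 907 m × 3223/402 = 7270 m.

7270 m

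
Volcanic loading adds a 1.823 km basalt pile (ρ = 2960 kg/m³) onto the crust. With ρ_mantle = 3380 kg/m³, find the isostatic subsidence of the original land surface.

Subaerial loading: s = t ρ_load / ρ_m.
s = 1.823 km × 2960/3380 = 1.6 km.

1.6 km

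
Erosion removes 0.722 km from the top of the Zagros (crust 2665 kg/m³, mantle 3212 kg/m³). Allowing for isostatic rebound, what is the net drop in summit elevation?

Rebound u = e ρ_c/ρ_m = 0.722 km × 2665/3212 = 0.599 km.
Net surface drop = e − u = 0.722 km − 0.599 km = e (ρ_m − ρ_c)/ρ_m = 0.123 km.

0.123 km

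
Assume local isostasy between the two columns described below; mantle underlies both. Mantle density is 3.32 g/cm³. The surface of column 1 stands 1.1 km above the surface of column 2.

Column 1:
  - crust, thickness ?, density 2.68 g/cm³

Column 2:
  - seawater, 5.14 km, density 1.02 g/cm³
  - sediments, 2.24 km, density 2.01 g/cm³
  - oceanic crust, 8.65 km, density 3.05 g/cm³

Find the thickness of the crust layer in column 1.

Take the compensation level at the base of the deeper column (depth z_c below the surface of column 1) and equate Σ ρ_i t_i down to z_c; mantle fills any gap and the z_c terms cancel.
Column 1: x×2.68 + (z_c − 0 − x)×3.32
Column 2: 1.1×0 + 5.14×1.02 + 2.24×2.01 + 8.65×3.05 + (z_c − 1.1 − 16.03)×3.32
The z_c×3.32 term appears on both sides and cancels. Collect the known terms of each column as K = Σ(ρt)_known − 3.32 × (depth of known layers): K_1 = 0 − 3.32×0 = 0; K_2 = 36.1277 − 3.32×(1.1 + 16.03) = −20.7439.
Balance: K_1 − x×(3.32 − 2.68) = K_2, so x = (K_1 − K_2)/(3.32 − 2.68) = 20.7439/0.64 = 32.4 km.

32.4 km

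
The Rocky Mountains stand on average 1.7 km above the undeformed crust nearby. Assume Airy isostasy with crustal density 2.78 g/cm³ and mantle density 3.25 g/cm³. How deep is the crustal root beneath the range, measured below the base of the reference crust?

By Archimedes' principle applied to the lithosphere: the weight of the topography is balanced by the buoyancy of the root, ρ_c h = (ρ_m − ρ_c) r.
r = h · ρ_c / (ρ_m − ρ_c) = 1.7 km × 2.78 / (3.25 − 2.78) = 10.1 km.

10.1 km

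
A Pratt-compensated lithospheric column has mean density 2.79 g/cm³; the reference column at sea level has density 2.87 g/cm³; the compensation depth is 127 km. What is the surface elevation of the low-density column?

ρ_ref D = ρ (D + h) → h = D (ρ_ref − ρ)/ρ.
h = 127 km × (2.87 − 2.79)/2.79 = 3.64 km.

3.64 km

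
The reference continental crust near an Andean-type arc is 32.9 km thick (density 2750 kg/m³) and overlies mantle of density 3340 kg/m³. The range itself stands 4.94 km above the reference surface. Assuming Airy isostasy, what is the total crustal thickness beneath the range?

60.9 km

Root depth r = h ρ_c / (ρ_m − ρ_c) = 4.94 km × 2750 / 590 = 23.03 km.
Total thickness = T + h + r = 32.9 km + 4.94 km + 23.03 km = 60.9 km.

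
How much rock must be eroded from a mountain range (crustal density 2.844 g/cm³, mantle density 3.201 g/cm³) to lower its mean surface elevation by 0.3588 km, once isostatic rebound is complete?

Net drop Δ = e − u = e − e ρ_c/ρ_m = e (ρ_m − ρ_c)/ρ_m.
e = Δ ρ_m/(ρ_m − ρ_c) = 0.3588 km × 3.201/0.357 = 3.22 km.

3.22 km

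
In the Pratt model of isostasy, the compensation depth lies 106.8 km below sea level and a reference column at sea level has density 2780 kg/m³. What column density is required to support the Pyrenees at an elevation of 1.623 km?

2740 kg/m³

Pratt balance: ρ_ref D = ρ (D + h).
ρ = ρ_ref D/(D + h) = 2780 × 106.8 km/(106.8 km + 1.623 km) = 2740 kg/m³.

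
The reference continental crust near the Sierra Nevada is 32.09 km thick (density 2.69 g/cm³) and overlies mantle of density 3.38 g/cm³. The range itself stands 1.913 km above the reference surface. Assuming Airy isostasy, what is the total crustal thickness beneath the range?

41.5 km

Root depth r = h ρ_c / (ρ_m − ρ_c) = 1.913 km × 2.69 / 0.69 = 7.458 km.
Total thickness = T + h + r = 32.09 km + 1.913 km + 7.458 km = 41.5 km.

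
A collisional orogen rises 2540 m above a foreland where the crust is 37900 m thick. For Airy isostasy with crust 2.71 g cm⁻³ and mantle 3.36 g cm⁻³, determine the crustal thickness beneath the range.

51000 m

Root depth r = h ρ_c / (ρ_m − ρ_c) = 2540 m × 2.71 / 0.65 = 10590 m.
Total thickness = T + h + r = 37900 m + 2540 m + 10590 m = 51000 m.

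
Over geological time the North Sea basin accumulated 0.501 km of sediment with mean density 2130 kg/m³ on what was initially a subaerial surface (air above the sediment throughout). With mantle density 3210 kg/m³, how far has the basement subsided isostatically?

0.332 km

Subaerial load: s = t ρ_sed / ρ_m = 0.501 km × 2130/3210 = 0.332 km.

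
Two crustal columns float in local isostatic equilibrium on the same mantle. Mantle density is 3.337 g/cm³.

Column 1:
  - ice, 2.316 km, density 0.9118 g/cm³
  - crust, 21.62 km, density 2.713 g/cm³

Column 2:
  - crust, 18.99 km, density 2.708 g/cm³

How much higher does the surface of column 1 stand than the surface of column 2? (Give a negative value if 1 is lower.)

2.15 km

For any compensation level in the mantle, the mantle terms cancel and isostasy reduces to e = (Σt_1 − Σt_2) − (Σ(ρt)_1 − Σ(ρt)_2) / ρ_m.
Σt_1 = 23.936 km; Σt_2 = 18.99 km; Σ(ρt)_1 = 60.7667888; Σ(ρt)_2 = 51.42492 (in km·g/cm³).
e = (23.936 − 18.99) − (60.7667888 − 51.42492) / 3.337 = 2.15 km.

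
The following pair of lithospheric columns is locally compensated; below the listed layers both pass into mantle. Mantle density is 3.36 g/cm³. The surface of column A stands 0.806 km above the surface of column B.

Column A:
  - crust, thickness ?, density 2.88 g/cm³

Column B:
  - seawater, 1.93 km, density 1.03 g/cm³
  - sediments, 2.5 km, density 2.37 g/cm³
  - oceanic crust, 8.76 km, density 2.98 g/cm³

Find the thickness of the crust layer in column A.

Take the compensation level at the base of the deeper column (depth z_c below the surface of column A) and equate Σ ρ_i t_i down to z_c; mantle fills any gap and the z_c terms cancel.
Column A: x×2.88 + (z_c − 0 − x)×3.36
Column B: 0.806×0 + 1.93×1.03 + 2.5×2.37 + 8.76×2.98 + (z_c − 0.806 − 13.19)×3.36
The z_c×3.36 term appears on both sides and cancels. Collect the known terms of each column as K = Σ(ρt)_known − 3.36 × (depth of known layers): K_A = 0 − 3.36×0 = 0; K_B = 34.0177 − 3.36×(0.806 + 13.19) = −13.00886.
Balance: K_A − x×(3.36 − 2.88) = K_B, so x = (K_A − K_B)/(3.36 − 2.88) = 13.0089/0.48 = 27.1 km.

27.1 km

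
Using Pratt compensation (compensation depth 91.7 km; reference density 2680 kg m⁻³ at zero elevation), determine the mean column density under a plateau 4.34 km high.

Pratt balance: ρ_ref D = ρ (D + h).
ρ = ρ_ref D/(D + h) = 2680 × 91.7 km/(91.7 km + 4.34 km) = 2560 kg m⁻³.

2560 kg m⁻³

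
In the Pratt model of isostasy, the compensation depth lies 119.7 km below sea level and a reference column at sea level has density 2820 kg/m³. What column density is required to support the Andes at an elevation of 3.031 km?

2750 kg/m³

Pratt balance: ρ_ref D = ρ (D + h).
ρ = ρ_ref D/(D + h) = 2820 × 119.7 km/(119.7 km + 3.031 km) = 2750 kg/m³.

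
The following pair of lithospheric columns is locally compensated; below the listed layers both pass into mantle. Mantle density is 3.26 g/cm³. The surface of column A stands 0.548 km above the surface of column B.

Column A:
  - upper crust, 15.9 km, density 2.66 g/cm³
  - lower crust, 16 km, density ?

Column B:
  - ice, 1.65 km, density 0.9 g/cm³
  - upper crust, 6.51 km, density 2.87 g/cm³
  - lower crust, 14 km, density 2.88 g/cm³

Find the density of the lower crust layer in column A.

3.01 g/cm³

Take the compensation level at the base of the deeper column (depth z_c below the surface of column A) and equate Σ ρ_i t_i down to z_c; mantle fills any gap and the z_c terms cancel.
Column A: 15.9×2.66 + 16×ρ + (z_c − 31.9)×3.26
Column B: 0.548×0 + 1.65×0.9 + 6.51×2.87 + 14×2.88 + (z_c − 0.548 − 22.16)×3.26
The z_c×3.26 term appears on both sides and cancels. Collect the known terms of each column as K = Σ(ρt)_known − 3.26 × (depth of known layers): K_A = 42.294 − 3.26×31.9 = −61.7; K_B = 60.4887 − 3.26×(0.548 + 22.16) = −13.53938.
Balance: K_A + 16×ρ = K_B, so ρ = (K_B − K_A)/16 = 48.1606/16 = 3.01 g/cm³.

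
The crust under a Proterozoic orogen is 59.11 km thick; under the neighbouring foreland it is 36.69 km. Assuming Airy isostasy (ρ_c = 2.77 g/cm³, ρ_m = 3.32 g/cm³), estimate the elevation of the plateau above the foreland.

Excess crust Δ = 59.11 km − 36.69 km = 22.42 km, split between elevation h and root r with h + r = Δ.
Airy balance ρ_c h = (ρ_m − ρ_c) r gives r = h ρ_c/(ρ_m − ρ_c), so h (1 + ρ_c/(ρ_m − ρ_c)) = Δ, i.e. h = Δ (ρ_m − ρ_c)/ρ_m.
h = 22.42 km × 0.55/3.32 = 3.71 km.

3.71 km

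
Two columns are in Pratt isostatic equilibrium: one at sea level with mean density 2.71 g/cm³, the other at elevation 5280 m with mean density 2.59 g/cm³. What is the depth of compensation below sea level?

ρ_ref D = ρ (D + h) → D (ρ_ref − ρ) = ρ h.
D = ρ h/(ρ_ref − ρ) = 2.59 × 5280 m/(2.71 − 2.59) = 114000 m.

114000 m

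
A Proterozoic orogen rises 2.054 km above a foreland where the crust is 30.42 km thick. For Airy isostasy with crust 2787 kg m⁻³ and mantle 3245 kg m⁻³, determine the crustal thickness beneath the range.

Root depth r = h ρ_c / (ρ_m − ρ_c) = 2.054 km × 2787 / 458 = 12.5 km.
Total thickness = T + h + r = 30.42 km + 2.054 km + 12.5 km = 45 km.

45 km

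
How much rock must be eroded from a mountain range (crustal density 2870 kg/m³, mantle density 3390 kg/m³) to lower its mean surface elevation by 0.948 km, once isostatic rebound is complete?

6.18 km

Net drop Δ = e − u = e − e ρ_c/ρ_m = e (ρ_m − ρ_c)/ρ_m.
e = Δ ρ_m/(ρ_m − ρ_c) = 0.948 km × 3390/520 = 6.18 km.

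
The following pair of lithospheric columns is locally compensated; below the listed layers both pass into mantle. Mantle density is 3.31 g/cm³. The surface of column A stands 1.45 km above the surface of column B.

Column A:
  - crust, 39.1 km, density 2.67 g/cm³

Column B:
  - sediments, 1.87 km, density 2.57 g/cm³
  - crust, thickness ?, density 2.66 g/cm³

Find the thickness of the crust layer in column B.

29 km

Take the compensation level at the base of the deeper column (depth z_c below the surface of column A) and equate Σ ρ_i t_i down to z_c; mantle fills any gap and the z_c terms cancel.
Column A: 39.1×2.67 + (z_c − 39.1)×3.31
Column B: 1.45×0 + 1.87×2.57 + x×2.66 + (z_c − 1.45 − 1.87 − x)×3.31
The z_c×3.31 term appears on both sides and cancels. Collect the known terms of each column as K = Σ(ρt)_known − 3.31 × (depth of known layers): K_A = 104.397 − 3.31×39.1 = −25.024; K_B = 4.8059 − 3.31×(1.45 + 1.87) = −6.1833.
Balance: K_A = K_B − x×(3.31 − 2.66), so x = (K_B − K_A)/(3.31 − 2.66) = 18.8407/0.65 = 29 km.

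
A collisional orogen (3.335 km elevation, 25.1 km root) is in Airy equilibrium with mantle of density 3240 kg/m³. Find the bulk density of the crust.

ρ_c h = (ρ_m − ρ_c) r → ρ_c (h + r) = ρ_m r → ρ_c = ρ_m r / (h + r).
ρ_c = 3240 × 25.1 km / (3.335 km + 25.1 km) = 2860 kg/m³.

2860 kg/m³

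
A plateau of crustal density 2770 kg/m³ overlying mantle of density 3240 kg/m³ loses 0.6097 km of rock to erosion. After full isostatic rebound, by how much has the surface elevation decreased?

0.0884 km

Rebound u = e ρ_c/ρ_m = 0.6097 km × 2770/3240 = 0.5213 km.
Net surface drop = e − u = 0.6097 km − 0.5213 km = e (ρ_m − ρ_c)/ρ_m = 0.0884 km.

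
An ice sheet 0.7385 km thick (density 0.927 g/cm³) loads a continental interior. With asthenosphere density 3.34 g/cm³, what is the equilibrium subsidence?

Isostatic balance requires: the ice load ρ_ice t is balanced by mantle displaced below, ρ_m s.
s = t ρ_ice / ρ_m = 0.7385 km × 0.927/3.34 = 0.205 km.

0.205 km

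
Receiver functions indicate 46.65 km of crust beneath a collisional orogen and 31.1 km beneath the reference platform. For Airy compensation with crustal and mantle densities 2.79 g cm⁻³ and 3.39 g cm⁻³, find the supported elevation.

Excess crust Δ = 46.65 km − 31.1 km = 15.55 km, split between elevation h and root r with h + r = Δ.
Airy balance ρ_c h = (ρ_m − ρ_c) r gives r = h ρ_c/(ρ_m − ρ_c), so h (1 + ρ_c/(ρ_m − ρ_c)) = Δ, i.e. h = Δ (ρ_m − ρ_c)/ρ_m.
h = 15.55 km × 0.6/3.39 = 2.75 km.

2.75 km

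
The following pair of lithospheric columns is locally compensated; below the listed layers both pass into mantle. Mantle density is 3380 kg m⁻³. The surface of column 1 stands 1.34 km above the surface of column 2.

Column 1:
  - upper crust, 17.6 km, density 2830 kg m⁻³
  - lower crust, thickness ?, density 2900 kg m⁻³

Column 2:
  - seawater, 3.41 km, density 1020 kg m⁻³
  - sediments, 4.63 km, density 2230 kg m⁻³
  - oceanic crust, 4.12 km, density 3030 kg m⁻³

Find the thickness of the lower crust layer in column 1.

Take the compensation level at the base of the deeper column (depth z_c below the surface of column 1) and equate Σ ρ_i t_i down to z_c; mantle fills any gap and the z_c terms cancel.
Column 1: 17.6×2830 + x×2900 + (z_c − 17.6 − x)×3380
Column 2: 1.34×0 + 3.41×1020 + 4.63×2230 + 4.12×3030 + (z_c − 1.34 − 12.16)×3380
The z_c×3380 term appears on both sides and cancels. Collect the known terms of each column as K = Σ(ρt)_known − 3380 × (depth of known layers): K_1 = 49808 − 3380×17.6 = −9680; K_2 = 26286.7 − 3380×(1.34 + 12.16) = −19343.3.
Balance: K_1 − x×(3380 − 2900) = K_2, so x = (K_1 − K_2)/(3380 − 2900) = 9663.3/480 = 20.1 km.

20.1 km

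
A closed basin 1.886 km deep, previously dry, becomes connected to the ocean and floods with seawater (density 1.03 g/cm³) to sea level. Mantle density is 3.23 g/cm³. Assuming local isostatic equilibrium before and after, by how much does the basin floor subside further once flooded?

After flooding the water column is d + s deep. Its weight must equal the weight of mantle displaced by the extra subsidence s: (d + s) ρ_w = s ρ_m.
s = d ρ_w / (ρ_m − ρ_w) = 1.886 km × 1.03/(3.23 − 1.03) = 0.883 km.

0.883 km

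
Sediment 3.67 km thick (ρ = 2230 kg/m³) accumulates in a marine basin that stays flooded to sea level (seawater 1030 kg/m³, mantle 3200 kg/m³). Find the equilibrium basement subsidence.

Submarine loading: the sediment displaces seawater, and the subsidence is in turn flooded, so s (ρ_m − ρ_w) = t (ρ_sed − ρ_w).
s = 3.67 km × (2230 − 1030) / (3200 − 1030) = 2.03 km.

2.03 km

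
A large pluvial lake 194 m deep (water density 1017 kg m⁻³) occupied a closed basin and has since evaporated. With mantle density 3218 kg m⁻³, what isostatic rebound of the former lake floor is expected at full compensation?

u = d ρ_w/ρ_m = 194 m × 1017/3218 = 61.3 m.

61.3 m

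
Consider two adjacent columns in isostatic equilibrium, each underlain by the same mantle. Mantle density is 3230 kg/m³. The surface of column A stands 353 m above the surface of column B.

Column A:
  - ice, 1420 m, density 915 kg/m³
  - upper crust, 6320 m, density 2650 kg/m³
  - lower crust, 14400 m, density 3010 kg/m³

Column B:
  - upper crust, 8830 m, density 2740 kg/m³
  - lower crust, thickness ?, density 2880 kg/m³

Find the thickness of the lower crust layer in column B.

13300 m

Take the compensation level at the base of the deeper column (depth z_c below the surface of column A) and equate Σ ρ_i t_i down to z_c; mantle fills any gap and the z_c terms cancel.
Column A: 1420×915 + 6320×2650 + 14400×3010 + (z_c − 22140)×3230
Column B: 353×0 + 8830×2740 + x×2880 + (z_c − 353 − 8830 − x)×3230
The z_c×3230 term appears on both sides and cancels. Collect the known terms of each column as K = Σ(ρt)_known − 3230 × (depth of known layers): K_A = 61391300 − 3230×22140 = −10120900; K_B = 24194200 − 3230×(353 + 8830) = −5466890.
Balance: K_A = K_B − x×(3230 − 2880), so x = (K_B − K_A)/(3230 − 2880) = 4654010/350 = 13300 m.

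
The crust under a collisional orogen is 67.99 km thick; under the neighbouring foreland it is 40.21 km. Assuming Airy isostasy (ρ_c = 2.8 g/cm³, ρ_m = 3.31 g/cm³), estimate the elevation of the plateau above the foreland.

Excess crust Δ = 67.99 km − 40.21 km = 27.78 km, split between elevation h and root r with h + r = Δ.
Airy balance ρ_c h = (ρ_m − ρ_c) r gives r = h ρ_c/(ρ_m − ρ_c), so h (1 + ρ_c/(ρ_m − ρ_c)) = Δ, i.e. h = Δ (ρ_m − ρ_c)/ρ_m.
h = 27.78 km × 0.51/3.31 = 4.28 km.

4.28 km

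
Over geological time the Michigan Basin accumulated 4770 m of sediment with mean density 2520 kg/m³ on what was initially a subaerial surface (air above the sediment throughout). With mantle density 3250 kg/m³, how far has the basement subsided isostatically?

3700 m

Subaerial load: s = t ρ_sed / ρ_m = 4770 m × 2520/3250 = 3700 m.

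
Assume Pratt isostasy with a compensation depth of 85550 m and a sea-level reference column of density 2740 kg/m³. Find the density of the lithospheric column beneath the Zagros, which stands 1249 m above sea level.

Pratt balance: ρ_ref D = ρ (D + h).
ρ = ρ_ref D/(D + h) = 2740 × 85550 m/(85550 m + 1249 m) = 2700 kg/m³.

2700 kg/m³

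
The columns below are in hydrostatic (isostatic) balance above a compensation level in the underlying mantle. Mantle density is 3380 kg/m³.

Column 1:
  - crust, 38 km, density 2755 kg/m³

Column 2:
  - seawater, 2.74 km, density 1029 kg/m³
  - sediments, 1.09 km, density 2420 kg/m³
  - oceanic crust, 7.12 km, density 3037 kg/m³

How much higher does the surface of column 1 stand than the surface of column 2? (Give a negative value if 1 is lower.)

For any compensation level in the mantle, the mantle terms cancel and isostasy reduces to e = (Σt_1 − Σt_2) − (Σ(ρt)_1 − Σ(ρt)_2) / ρ_m.
Σt_1 = 38 km; Σt_2 = 10.95 km; Σ(ρt)_1 = 104690; Σ(ρt)_2 = 27080.7 (in km·kg/m³).
e = (38 − 10.95) − (104690 − 27080.7) / 3380 = 4.09 km.

4.09 km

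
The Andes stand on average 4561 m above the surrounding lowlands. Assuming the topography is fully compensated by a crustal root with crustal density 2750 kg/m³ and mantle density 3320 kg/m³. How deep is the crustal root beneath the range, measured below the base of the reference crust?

Equating mass per unit area of the two columns: the weight of the topography is balanced by the buoyancy of the root, ρ_c h = (ρ_m − ρ_c) r.
r = h · ρ_c / (ρ_m − ρ_c) = 4561 m × 2750 / (3320 − 2750) = 22000 m.

22000 m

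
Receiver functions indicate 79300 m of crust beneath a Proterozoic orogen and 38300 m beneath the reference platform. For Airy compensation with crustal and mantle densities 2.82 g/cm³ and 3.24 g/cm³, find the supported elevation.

5310 m

Excess crust Δ = 79300 m − 38300 m = 41000 m, split between elevation h and root r with h + r = Δ.
Airy balance ρ_c h = (ρ_m − ρ_c) r gives r = h ρ_c/(ρ_m − ρ_c), so h (1 + ρ_c/(ρ_m − ρ_c)) = Δ, i.e. h = Δ (ρ_m − ρ_c)/ρ_m.
h = 41000 m × 0.42/3.24 = 5310 m.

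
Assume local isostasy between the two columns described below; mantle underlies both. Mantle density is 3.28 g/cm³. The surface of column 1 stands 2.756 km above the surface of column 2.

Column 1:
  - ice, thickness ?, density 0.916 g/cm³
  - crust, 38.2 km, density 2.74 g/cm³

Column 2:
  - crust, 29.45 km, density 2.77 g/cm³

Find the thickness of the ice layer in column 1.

Take the compensation level at the base of the deeper column (depth z_c below the surface of column 1) and equate Σ ρ_i t_i down to z_c; mantle fills any gap and the z_c terms cancel.
Column 1: x×0.916 + 38.2×2.74 + (z_c − 38.2 − x)×3.28
Column 2: 2.756×0 + 29.45×2.77 + (z_c − 2.756 − 29.45)×3.28
The z_c×3.28 term appears on both sides and cancels. Collect the known terms of each column as K = Σ(ρt)_known − 3.28 × (depth of known layers): K_1 = 104.668 − 3.28×38.2 = −20.628; K_2 = 81.5765 − 3.28×(2.756 + 29.45) = −24.05918.
Balance: K_1 − x×(3.28 − 0.916) = K_2, so x = (K_1 − K_2)/(3.28 − 0.916) = 3.43118/2.364 = 1.45 km.

1.45 km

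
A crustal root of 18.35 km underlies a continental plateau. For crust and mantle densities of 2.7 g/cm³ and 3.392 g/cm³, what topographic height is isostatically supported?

4.7 km

In Airy isostatic equilibrium: ρ_c h = (ρ_m − ρ_c) r.
h = r (ρ_m − ρ_c) / ρ_c = 18.35 km × (3.392 − 2.7) / 2.7 = 4.7 km.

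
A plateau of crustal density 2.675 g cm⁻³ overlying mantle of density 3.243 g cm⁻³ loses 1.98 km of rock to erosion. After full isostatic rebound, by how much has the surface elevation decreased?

Rebound u = e ρ_c/ρ_m = 1.98 km × 2.675/3.243 = 1.633 km.
Net surface drop = e − u = 1.98 km − 1.633 km = e (ρ_m − ρ_c)/ρ_m = 0.347 km.

0.347 km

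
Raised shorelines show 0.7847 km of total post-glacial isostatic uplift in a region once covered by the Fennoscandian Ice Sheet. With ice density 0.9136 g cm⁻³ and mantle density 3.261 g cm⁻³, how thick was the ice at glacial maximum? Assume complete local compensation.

u = t ρ_ice/ρ_m → t = u ρ_m/ρ_ice = 0.7847 km × 3.261/0.9136 = 2.8 km.

2.8 km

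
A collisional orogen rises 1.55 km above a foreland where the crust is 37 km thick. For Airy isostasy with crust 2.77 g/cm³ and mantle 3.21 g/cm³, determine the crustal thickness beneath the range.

48.3 km

Root depth r = h ρ_c / (ρ_m − ρ_c) = 1.55 km × 2.77 / 0.44 = 9.758 km.
Total thickness = T + h + r = 37 km + 1.55 km + 9.758 km = 48.3 km.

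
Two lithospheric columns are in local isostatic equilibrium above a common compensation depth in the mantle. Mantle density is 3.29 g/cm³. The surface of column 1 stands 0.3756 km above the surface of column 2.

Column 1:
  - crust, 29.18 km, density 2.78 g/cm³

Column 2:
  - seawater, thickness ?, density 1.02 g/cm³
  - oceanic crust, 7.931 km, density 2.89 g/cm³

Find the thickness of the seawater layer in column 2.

Take the compensation level at the base of the deeper column (depth z_c below the surface of column 1) and equate Σ ρ_i t_i down to z_c; mantle fills any gap and the z_c terms cancel.
Column 1: 29.18×2.78 + (z_c − 29.18)×3.29
Column 2: 0.3756×0 + x×1.02 + 7.931×2.89 + (z_c − 0.3756 − 7.931 − x)×3.29
The z_c×3.29 term appears on both sides and cancels. Collect the known terms of each column as K = Σ(ρt)_known − 3.29 × (depth of known layers): K_1 = 81.1204 − 3.29×29.18 = −14.8818; K_2 = 22.92059 − 3.29×(0.3756 + 7.931) = −4.408124.
Balance: K_1 = K_2 − x×(3.29 − 1.02), so x = (K_2 − K_1)/(3.29 − 1.02) = 10.4737/2.27 = 4.61 km.

4.61 km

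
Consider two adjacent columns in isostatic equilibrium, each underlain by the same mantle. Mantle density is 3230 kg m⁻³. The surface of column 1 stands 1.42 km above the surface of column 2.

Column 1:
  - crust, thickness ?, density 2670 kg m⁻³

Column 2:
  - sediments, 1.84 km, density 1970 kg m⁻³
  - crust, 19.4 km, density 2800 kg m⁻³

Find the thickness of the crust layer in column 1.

Take the compensation level at the base of the deeper column (depth z_c below the surface of column 1) and equate Σ ρ_i t_i down to z_c; mantle fills any gap and the z_c terms cancel.
Column 1: x×2670 + (z_c − 0 − x)×3230
Column 2: 1.42×0 + 1.84×1970 + 19.4×2800 + (z_c − 1.42 − 21.24)×3230
The z_c×3230 term appears on both sides and cancels. Collect the known terms of each column as K = Σ(ρt)_known − 3230 × (depth of known layers): K_1 = 0 − 3230×0 = 0; K_2 = 57944.8 − 3230×(1.42 + 21.24) = −15247.
Balance: K_1 − x×(3230 − 2670) = K_2, so x = (K_1 − K_2)/(3230 − 2670) = 15247/560 = 27.2 km.

27.2 km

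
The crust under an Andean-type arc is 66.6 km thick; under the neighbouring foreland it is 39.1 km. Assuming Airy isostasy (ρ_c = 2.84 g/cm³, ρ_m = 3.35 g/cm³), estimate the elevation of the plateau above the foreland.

4.19 km

Excess crust Δ = 66.6 km − 39.1 km = 27.5 km, split between elevation h and root r with h + r = Δ.
Airy balance ρ_c h = (ρ_m − ρ_c) r gives r = h ρ_c/(ρ_m − ρ_c), so h (1 + ρ_c/(ρ_m − ρ_c)) = Δ, i.e. h = Δ (ρ_m − ρ_c)/ρ_m.
h = 27.5 km × 0.51/3.35 = 4.19 km.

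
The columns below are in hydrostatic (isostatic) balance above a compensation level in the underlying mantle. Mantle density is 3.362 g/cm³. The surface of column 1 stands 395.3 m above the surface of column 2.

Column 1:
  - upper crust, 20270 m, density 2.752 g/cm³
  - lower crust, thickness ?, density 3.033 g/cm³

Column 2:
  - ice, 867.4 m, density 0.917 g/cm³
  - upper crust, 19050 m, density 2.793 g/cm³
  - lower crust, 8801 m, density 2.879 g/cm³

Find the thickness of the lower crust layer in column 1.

18800 m

Take the compensation level at the base of the deeper column (depth z_c below the surface of column 1) and equate Σ ρ_i t_i down to z_c; mantle fills any gap and the z_c terms cancel.
Column 1: 20270×2.752 + x×3.033 + (z_c − 20270 − x)×3.362
Column 2: 395.3×0 + 867.4×0.917 + 19050×2.793 + 8801×2.879 + (z_c − 395.3 − 28718.4)×3.362
The z_c×3.362 term appears on both sides and cancels. Collect the known terms of each column as K = Σ(ρt)_known − 3.362 × (depth of known layers): K_1 = 55783.04 − 3.362×20270 = −12364.7; K_2 = 79340.1348 − 3.362×(395.3 + 28718.4) = −18540.1246.
Balance: K_1 − x×(3.362 − 3.033) = K_2, so x = (K_1 − K_2)/(3.362 − 3.033) = 6175.42/0.329 = 18800 m.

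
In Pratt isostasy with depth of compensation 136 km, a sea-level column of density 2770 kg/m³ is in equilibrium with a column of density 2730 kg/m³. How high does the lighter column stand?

ρ_ref D = ρ (D + h) → h = D (ρ_ref − ρ)/ρ.
h = 136 km × (2770 − 2730)/2730 = 1.99 km.

1.99 km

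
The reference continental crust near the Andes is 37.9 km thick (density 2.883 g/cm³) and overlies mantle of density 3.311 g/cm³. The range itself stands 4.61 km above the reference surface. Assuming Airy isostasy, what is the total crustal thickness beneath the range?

73.6 km

Root depth r = h ρ_c / (ρ_m − ρ_c) = 4.61 km × 2.883 / 0.428 = 31.05 km.
Total thickness = T + h + r = 37.9 km + 4.61 km + 31.05 km = 73.6 km.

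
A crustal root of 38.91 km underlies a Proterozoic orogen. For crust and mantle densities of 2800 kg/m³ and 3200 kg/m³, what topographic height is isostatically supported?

5.56 km

Balancing pressure at the compensation depth: ρ_c h = (ρ_m − ρ_c) r.
h = r (ρ_m − ρ_c) / ρ_c = 38.91 km × (3200 − 2800) / 2800 = 5.56 km.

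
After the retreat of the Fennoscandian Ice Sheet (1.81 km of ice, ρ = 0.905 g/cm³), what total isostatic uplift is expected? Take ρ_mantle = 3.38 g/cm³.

Removing the load lets mantle flow back in; uplift u satisfies ρ_ice t = ρ_m u.
u = t ρ_ice/ρ_m = 1.81 km × 0.905/3.38 = 0.485 km.

0.485 km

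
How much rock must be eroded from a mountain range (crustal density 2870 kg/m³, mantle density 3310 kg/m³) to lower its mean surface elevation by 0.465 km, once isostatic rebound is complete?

3.5 km

Net drop Δ = e − u = e − e ρ_c/ρ_m = e (ρ_m − ρ_c)/ρ_m.
e = Δ ρ_m/(ρ_m − ρ_c) = 0.465 km × 3310/440 = 3.5 km.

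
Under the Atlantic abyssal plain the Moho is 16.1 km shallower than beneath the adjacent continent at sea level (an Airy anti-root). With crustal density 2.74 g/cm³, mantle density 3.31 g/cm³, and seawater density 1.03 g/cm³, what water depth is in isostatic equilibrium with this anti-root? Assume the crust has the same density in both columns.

5.37 km

Replacing a thickness d of crust by seawater at the top must be balanced by replacing crust with mantle at the base: d (ρ_c − ρ_w) = a (ρ_m − ρ_c).
d = a (ρ_m − ρ_c)/(ρ_c − ρ_w) = 16.1 km × 0.57/1.71 = 5.37 km.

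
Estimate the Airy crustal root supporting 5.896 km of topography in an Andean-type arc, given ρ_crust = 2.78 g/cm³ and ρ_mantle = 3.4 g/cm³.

Equating mass per unit area of the two columns: the weight of the topography is balanced by the buoyancy of the root, ρ_c h = (ρ_m − ρ_c) r.
r = h · ρ_c / (ρ_m − ρ_c) = 5.896 km × 2.78 / (3.4 − 2.78) = 26.4 km.

26.4 km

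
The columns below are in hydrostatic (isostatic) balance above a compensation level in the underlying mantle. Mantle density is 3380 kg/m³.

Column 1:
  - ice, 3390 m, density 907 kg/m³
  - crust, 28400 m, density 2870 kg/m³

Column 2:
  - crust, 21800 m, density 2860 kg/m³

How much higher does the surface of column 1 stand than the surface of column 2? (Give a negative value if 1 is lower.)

For any compensation level in the mantle, the mantle terms cancel and isostasy reduces to e = (Σt_1 − Σt_2) − (Σ(ρt)_1 − Σ(ρt)_2) / ρ_m.
Σt_1 = 31790 m; Σt_2 = 21800 m; Σ(ρt)_1 = 84582730; Σ(ρt)_2 = 62348000 (in m·kg/m³).
e = (31790 − 21800) − (84582730 − 62348000) / 3380 = 3410 m.

3410 m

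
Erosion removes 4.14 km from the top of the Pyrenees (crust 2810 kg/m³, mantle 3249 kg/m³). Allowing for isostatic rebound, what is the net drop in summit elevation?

Rebound u = e ρ_c/ρ_m = 4.14 km × 2810/3249 = 3.581 km.
Net surface drop = e − u = 4.14 km − 3.581 km = e (ρ_m − ρ_c)/ρ_m = 0.559 km.

0.559 km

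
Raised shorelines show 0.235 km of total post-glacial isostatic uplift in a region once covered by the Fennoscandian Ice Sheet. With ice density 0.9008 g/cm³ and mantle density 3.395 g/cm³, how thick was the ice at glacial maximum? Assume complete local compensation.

u = t ρ_ice/ρ_m → t = u ρ_m/ρ_ice = 0.235 km × 3.395/0.9008 = 0.886 km.

0.886 km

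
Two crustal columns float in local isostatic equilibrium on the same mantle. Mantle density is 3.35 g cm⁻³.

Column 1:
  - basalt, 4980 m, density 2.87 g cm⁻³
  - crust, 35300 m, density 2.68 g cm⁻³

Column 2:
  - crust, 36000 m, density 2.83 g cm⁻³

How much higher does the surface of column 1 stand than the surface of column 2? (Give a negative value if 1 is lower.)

2190 m

For any compensation level in the mantle, the mantle terms cancel and isostasy reduces to e = (Σt_1 − Σt_2) − (Σ(ρt)_1 − Σ(ρt)_2) / ρ_m.
Σt_1 = 40280 m; Σt_2 = 36000 m; Σ(ρt)_1 = 108896.6; Σ(ρt)_2 = 101880 (in m·g cm⁻³).
e = (40280 − 36000) − (108896.6 − 101880) / 3.35 = 2190 m.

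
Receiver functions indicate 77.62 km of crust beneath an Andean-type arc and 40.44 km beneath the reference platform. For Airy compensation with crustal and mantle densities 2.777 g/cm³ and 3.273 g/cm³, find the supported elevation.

5.63 km

Excess crust Δ = 77.62 km − 40.44 km = 37.18 km, split between elevation h and root r with h + r = Δ.
Airy balance ρ_c h = (ρ_m − ρ_c) r gives r = h ρ_c/(ρ_m − ρ_c), so h (1 + ρ_c/(ρ_m − ρ_c)) = Δ, i.e. h = Δ (ρ_m − ρ_c)/ρ_m.
h = 37.18 km × 0.496/3.273 = 5.63 km.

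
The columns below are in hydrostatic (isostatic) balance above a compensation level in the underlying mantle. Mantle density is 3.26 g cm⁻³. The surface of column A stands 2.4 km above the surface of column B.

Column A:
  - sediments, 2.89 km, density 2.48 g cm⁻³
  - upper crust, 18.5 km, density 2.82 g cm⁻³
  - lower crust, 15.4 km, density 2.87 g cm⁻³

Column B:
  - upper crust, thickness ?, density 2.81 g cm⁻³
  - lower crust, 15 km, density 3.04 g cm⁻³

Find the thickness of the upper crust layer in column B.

11.7 km

Take the compensation level at the base of the deeper column (depth z_c below the surface of column A) and equate Σ ρ_i t_i down to z_c; mantle fills any gap and the z_c terms cancel.
Column A: 2.89×2.48 + 18.5×2.82 + 15.4×2.87 + (z_c − 36.79)×3.26
Column B: 2.4×0 + x×2.81 + 15×3.04 + (z_c − 2.4 − 15 − x)×3.26
The z_c×3.26 term appears on both sides and cancels. Collect the known terms of each column as K = Σ(ρt)_known − 3.26 × (depth of known layers): K_A = 103.5352 − 3.26×36.79 = −16.4002; K_B = 45.6 − 3.26×(2.4 + 15) = −11.124.
Balance: K_A = K_B − x×(3.26 − 2.81), so x = (K_B − K_A)/(3.26 − 2.81) = 5.2762/0.45 = 11.7 km.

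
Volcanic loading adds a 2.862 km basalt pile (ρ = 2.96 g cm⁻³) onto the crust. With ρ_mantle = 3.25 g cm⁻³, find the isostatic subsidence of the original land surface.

2.61 km

Subaerial loading: s = t ρ_load / ρ_m.
s = 2.862 km × 2.96/3.25 = 2.61 km.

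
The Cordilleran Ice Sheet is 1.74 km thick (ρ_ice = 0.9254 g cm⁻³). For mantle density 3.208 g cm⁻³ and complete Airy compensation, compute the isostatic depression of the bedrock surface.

0.502 km

Isostatic balance requires: the ice load ρ_ice t is balanced by mantle displaced below, ρ_m s.
s = t ρ_ice / ρ_m = 1.74 km × 0.9254/3.208 = 0.502 km.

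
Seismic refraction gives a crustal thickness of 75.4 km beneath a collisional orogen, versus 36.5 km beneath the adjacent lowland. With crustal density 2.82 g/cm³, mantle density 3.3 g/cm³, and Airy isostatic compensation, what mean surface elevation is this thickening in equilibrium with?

5.66 km

Excess crust Δ = 75.4 km − 36.5 km = 38.9 km, split between elevation h and root r with h + r = Δ.
Airy balance ρ_c h = (ρ_m − ρ_c) r gives r = h ρ_c/(ρ_m − ρ_c), so h (1 + ρ_c/(ρ_m − ρ_c)) = Δ, i.e. h = Δ (ρ_m − ρ_c)/ρ_m.
h = 38.9 km × 0.48/3.3 = 5.66 km.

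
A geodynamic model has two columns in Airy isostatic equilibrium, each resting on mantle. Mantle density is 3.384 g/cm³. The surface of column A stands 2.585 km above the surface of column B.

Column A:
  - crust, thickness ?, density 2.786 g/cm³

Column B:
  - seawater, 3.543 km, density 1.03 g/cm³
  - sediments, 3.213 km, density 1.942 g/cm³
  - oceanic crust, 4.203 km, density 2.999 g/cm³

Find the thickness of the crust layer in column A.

39 km

Take the compensation level at the base of the deeper column (depth z_c below the surface of column A) and equate Σ ρ_i t_i down to z_c; mantle fills any gap and the z_c terms cancel.
Column A: x×2.786 + (z_c − 0 − x)×3.384
Column B: 2.585×0 + 3.543×1.03 + 3.213×1.942 + 4.203×2.999 + (z_c − 2.585 − 10.959)×3.384
The z_c×3.384 term appears on both sides and cancels. Collect the known terms of each column as K = Σ(ρt)_known − 3.384 × (depth of known layers): K_A = 0 − 3.384×0 = 0; K_B = 22.493733 − 3.384×(2.585 + 10.959) = −23.339163.
Balance: K_A − x×(3.384 − 2.786) = K_B, so x = (K_A − K_B)/(3.384 − 2.786) = 23.3392/0.598 = 39 km.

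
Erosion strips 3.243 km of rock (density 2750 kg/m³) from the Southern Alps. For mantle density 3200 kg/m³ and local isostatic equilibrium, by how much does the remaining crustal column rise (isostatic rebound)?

2.79 km

Unloading: uplift u = e ρ_c/ρ_m = 3.243 km × 2750/3200 = 2.79 km.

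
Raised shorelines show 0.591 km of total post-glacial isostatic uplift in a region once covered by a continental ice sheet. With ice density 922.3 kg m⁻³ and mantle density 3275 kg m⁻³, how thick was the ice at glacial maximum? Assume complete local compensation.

u = t ρ_ice/ρ_m → t = u ρ_m/ρ_ice = 0.591 km × 3275/922.3 = 2.1 km.

2.1 km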